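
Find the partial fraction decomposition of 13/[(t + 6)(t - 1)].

13/(t + 6)(t - 1) = P/(t + 6) + Q/(t - 1). P = 13/(-6 - 1) = -13/7, Q = 13/(1 + 6) = 13/7
Result: (-13/7)/(t + 6) + (13/7)/(t - 1)


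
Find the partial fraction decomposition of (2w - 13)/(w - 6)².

(2w - 13) = A(w - 6) + B. At w = 6: B = 2·6 - 13 = -1. Coeff of w: A = 2
Result: 2/(w - 6) - 1/(w - 6)²


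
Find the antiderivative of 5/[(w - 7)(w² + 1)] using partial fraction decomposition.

Cover-up at w=7: α = 5/(7²+1) = 1/10. Coeff matching: β = -1/10, γ = -7/10. Decomposition: (1/10)/(w - 7) - ((1/10)w + 7/10)/(w² + 1). Integrate: linear → ln, quadratic → (1/2)ln + arctan: (1/10) ln|(w - 7)| - (1/20) ln(w² + 1) - (7/10) arctan(w) + C


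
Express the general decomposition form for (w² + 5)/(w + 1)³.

Repeated linear factor (power 3): A/(w + 1) + B/(w + 1)² + C/(w + 1)³


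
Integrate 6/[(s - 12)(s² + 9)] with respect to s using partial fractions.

Cover-up at s=12: P = 6/(12²+9) = 2/51. Coeff matching: Q = -2/51, R = -8/17. Decomposition: (2/51)/(s - 12) - ((2/51)s + 8/17)/(s² + 9). Integrate: linear → ln, quadratic → (1/2)ln + arctan: (2/51) ln|(s - 12)| - (1/51) ln(s² + 9) - (8/51) arctan(s/3) + C


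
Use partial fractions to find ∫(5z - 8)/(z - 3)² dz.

Decompose: α = 5, β = 5·3 - 8 = 7, so (5z - 8)/(z - 3)² = 5/(z - 3) + 7/(z - 3)². Integrate: ∫ α/(z - 3) dz = 5 ln|(z - 3)|; ∫ β/(z - 3)² dz = -7/(z - 3). Sum: 5 ln|(z - 3)| - 7/(z - 3) + C


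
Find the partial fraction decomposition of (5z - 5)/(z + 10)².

(5z - 5) = P(z + 10) + Q. At z = -10: Q = 5·(-10) - 5 = -55. Coeff of z: P = 5
Result: 5/(z + 10) - 55/(z + 10)²


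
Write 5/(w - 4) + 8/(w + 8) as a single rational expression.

Common denominator (w - 4)(w + 8). Numerator: 5(w + 8) + 8(w - 4) = (5w + 40) + (8w - 32) = 13w + 8
Result: (13w + 8)/[(w - 4)(w + 8)]


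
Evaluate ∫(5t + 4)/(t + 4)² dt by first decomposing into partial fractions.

Decompose: α = 5, β = 5·(-4) + 4 = -16, so (5t + 4)/(t + 4)² = 5/(t + 4) - 16/(t + 4)². Integrate: ∫ α/(t + 4) dt = 5 ln|(t + 4)|; ∫ β/(t + 4)² dt = 16/(t + 4). Sum: 5 ln|(t + 4)| + 16/(t + 4) + C


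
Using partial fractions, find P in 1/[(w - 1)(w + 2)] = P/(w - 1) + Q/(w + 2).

Cover-up at w = 1: P = 1/(1 + 2) = 1/3


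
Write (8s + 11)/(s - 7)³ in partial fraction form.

(8s + 11) = α(s - 7)² + β(s - 7) + γ. At s = 7: γ = 8·7 + 11 = 67. Coefficients: α = 0, β = 8
Result: 8/(s - 7)² + 67/(s - 7)³


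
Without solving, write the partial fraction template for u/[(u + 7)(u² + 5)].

Linear + irreducible quadratic: A/(u + 7) + (Bu + C)/(u² + 5)


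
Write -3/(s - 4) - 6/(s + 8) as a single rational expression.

Common denominator (s - 4)(s + 8). Numerator: -3(s + 8) - 6(s - 4) = (-3s - 24) - (6s - 24) = -9s
Result: (-9s)/[(s - 4)(s + 8)]


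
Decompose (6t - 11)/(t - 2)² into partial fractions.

(6t - 11) = A(t - 2) + B. At t = 2: B = 6·2 - 11 = 1. Coeff of t: A = 6
Result: 6/(t - 2) + 1/(t - 2)²


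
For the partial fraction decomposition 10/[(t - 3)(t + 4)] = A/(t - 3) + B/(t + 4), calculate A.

Cover-up at t = 3: A = 10/(3 + 4) = 10/7


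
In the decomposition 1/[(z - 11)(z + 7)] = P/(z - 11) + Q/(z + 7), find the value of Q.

Cover-up at z = -7: Q = 1/(-7 - 11) = -1/18


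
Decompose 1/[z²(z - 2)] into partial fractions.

Cover-up at z=2: γ = 1/(2 - 0)² = 1/4. Cover-up at z=0: β = 1/(0 - 2) = -1/2. Comparing z² coeff: α = -γ = -1/4
Result: (-1/4)/z - (1/2)/z² + (1/4)/(z - 2)


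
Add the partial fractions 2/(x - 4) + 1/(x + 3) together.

Common denominator (x - 4)(x + 3). Numerator: 2(x + 3) + 1(x - 4) = (2x + 6) + (x - 4) = 3x + 2
Result: (3x + 2)/[(x - 4)(x + 3)]


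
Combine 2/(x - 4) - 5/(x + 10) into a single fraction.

Common denominator (x - 4)(x + 10). Numerator: 2(x + 10) - 5(x - 4) = (2x + 20) - (5x - 20) = -3x + 40
Result: (-3x + 40)/[(x - 4)(x + 10)]


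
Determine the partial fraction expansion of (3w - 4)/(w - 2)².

(3w - 4) = P(w - 2) + Q. At w = 2: Q = 3·2 - 4 = 2. Coeff of w: P = 3
Result: 3/(w - 2) + 2/(w - 2)²


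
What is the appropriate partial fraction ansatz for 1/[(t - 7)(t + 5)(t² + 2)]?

Two linear + quadratic: A/(t - 7) + B/(t + 5) + (Ct + D)/(t² + 2)


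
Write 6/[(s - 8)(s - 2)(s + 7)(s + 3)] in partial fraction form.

Using Heaviside cover-up: (1/165)/(s - 8) - (1/45)/(s - 2) - (1/90)/(s + 7) + (3/110)/(s + 3)


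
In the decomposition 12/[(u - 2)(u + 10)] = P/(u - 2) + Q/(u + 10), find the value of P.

Cover-up at u = 2: P = 12/(2 + 10) = 12/12 = 1


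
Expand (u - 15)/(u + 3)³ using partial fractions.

(u - 15) = P(u + 3)² + Q(u + 3) + R. At u = -3: R = 1·(-3) - 15 = -18. Coefficients: P = 0, Q = 1
Result: 1/(u + 3)² - 18/(u + 3)³


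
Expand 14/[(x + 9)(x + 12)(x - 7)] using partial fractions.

Using cover-up method: α = -7/24, β = 14/57, γ = 7/152
Result: (-7/24)/(x + 9) + (14/57)/(x + 12) + (7/152)/(x - 7)


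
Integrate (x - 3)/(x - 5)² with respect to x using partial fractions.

Decompose: A = 1, B = 1·5 - 3 = 2, so (x - 3)/(x - 5)² = 1/(x - 5) + 2/(x - 5)². Integrate: ∫ A/(x - 5) dx = ln|(x - 5)|; ∫ B/(x - 5)² dx = -2/(x - 5). Sum: ln|(x - 5)| - 2/(x - 5) + C


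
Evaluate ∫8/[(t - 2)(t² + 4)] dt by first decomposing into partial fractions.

Cover-up at t=2: A = 8/(2²+4) = 1. Coeff matching: B = -1, C = -2. Decomposition: 1/(t - 2) - (t + 2)/(t² + 4). Integrate: linear → ln, quadratic → (1/2)ln + arctan: ln|(t - 2)| - (1/2) ln(t² + 4) - arctan(t/2) + C


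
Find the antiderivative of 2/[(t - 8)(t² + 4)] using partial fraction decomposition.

Cover-up at t=8: P = 2/(8²+4) = 1/34. Coeff matching: Q = -1/34, R = -4/17. Decomposition: (1/34)/(t - 8) - ((1/34)t + 4/17)/(t² + 4). Integrate: linear → ln, quadratic → (1/2)ln + arctan: (1/34) ln|(t - 8)| - (1/68) ln(t² + 4) - (2/17) arctan(t/2) + C


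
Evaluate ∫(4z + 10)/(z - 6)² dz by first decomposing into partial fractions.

Decompose: α = 4, β = 4·6 + 10 = 34, so (4z + 10)/(z - 6)² = 4/(z - 6) + 34/(z - 6)². Integrate: ∫ α/(z - 6) dz = 4 ln|(z - 6)|; ∫ β/(z - 6)² dz = -34/(z - 6). Sum: 4 ln|(z - 6)| - 34/(z - 6) + C


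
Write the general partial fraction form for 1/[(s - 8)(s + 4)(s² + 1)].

Two linear + quadratic: P/(s - 8) + Q/(s + 4) + (Rs + S)/(s² + 1)


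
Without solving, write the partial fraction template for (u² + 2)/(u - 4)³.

Repeated linear factor (power 3): P/(u - 4) + Q/(u - 4)² + R/(u - 4)³


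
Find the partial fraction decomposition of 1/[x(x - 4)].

1/x(x - 4) = α/x + β/(x - 4). α = 1/(0 - 4) = -1/4, β = 1/(4 - 0) = 1/4
Result: (-1/4)/x + (1/4)/(x - 4)


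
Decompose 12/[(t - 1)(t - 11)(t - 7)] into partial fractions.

Using cover-up method: A = 1/5, B = 3/10, C = -1/2
Result: (1/5)/(t - 1) + (3/10)/(t - 11) - (1/2)/(t - 7)


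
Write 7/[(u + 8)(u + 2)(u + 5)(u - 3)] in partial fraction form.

Using Heaviside cover-up: (-7/198)/(u + 8) - (7/90)/(u + 2) + (7/72)/(u + 5) + (7/440)/(u - 3)


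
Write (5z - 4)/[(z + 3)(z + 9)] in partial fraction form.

At z=-3: A = (5·(-3) - 4)/(-3 + 9) = -19/6. At z=-9: B = (5·(-9) - 4)/(-9 + 3) = 49/6
Result: (-19/6)/(z + 3) + (49/6)/(z + 9)


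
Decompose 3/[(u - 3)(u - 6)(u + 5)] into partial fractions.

Using cover-up method: P = -1/8, Q = 1/11, R = 3/88
Result: (-1/8)/(u - 3) + (1/11)/(u - 6) + (3/88)/(u + 5)


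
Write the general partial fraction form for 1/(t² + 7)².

Repeated quadratic factor: (αt + β)/(t² + 7) + (γt + δ)/(t² + 7)²


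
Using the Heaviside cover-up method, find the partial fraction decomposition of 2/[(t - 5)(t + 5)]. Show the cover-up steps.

Cover (t - 5): set t=5, get P = 2/(5 + 5) = 1/5. Cover (t + 5): set t=-5, get Q = 2/(-5 - 5) = -1/5.
Result: (1/5)/(t - 5) - (1/5)/(t + 5)


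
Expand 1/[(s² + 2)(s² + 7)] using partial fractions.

Coefficient matching gives α = γ = 0, β = 1/(7-2) = 1/5, δ = -β = -1/5
Result: (1/5)/(s² + 2) - (1/5)/(s² + 7)


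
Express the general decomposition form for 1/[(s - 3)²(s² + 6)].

Repeated linear + quadratic: A/(s - 3) + B/(s - 3)² + (Cs + D)/(s² + 6)


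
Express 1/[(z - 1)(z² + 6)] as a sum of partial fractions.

Cover-up at z = 1: α = 1/(1² + 6) = 1/7. Then β = -α = -1/7, γ = -α·(0 + 1) = -1/7
Result: (1/7)/(z - 1) - ((1/7)z + 1/7)/(z² + 6)


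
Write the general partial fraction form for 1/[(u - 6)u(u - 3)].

Three distinct linear factors: A/(u - 6) + B/u + C/(u - 3)


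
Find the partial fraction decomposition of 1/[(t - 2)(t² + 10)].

Cover-up at t = 2: A = 1/(2² + 10) = 1/14. Then B = -A = -1/14, C = -A·(0 + 2) = -1/7
Result: (1/14)/(t - 2) - ((1/14)t + 1/7)/(t² + 10)


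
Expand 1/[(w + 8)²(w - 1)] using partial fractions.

Cover-up at w=1: γ = 1/(1 + 8)² = 1/81. Cover-up at w=-8: β = 1/(-8 - 1) = -1/9. Comparing w² coeff: α = -γ = -1/81
Result: (-1/81)/(w + 8) - (1/9)/(w + 8)² + (1/81)/(w - 1)


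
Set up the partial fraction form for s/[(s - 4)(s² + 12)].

Linear + irreducible quadratic: P/(s - 4) + (Qs + R)/(s² + 12)


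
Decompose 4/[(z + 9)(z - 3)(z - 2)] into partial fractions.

Using cover-up method: P = 1/33, Q = 1/3, R = -4/11
Result: (1/33)/(z + 9) + (1/3)/(z - 3) - (4/11)/(z - 2)


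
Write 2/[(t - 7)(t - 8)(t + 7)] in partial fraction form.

Using cover-up method: P = -1/7, Q = 2/15, R = 1/105
Result: (-1/7)/(t - 7) + (2/15)/(t - 8) + (1/105)/(t + 7)


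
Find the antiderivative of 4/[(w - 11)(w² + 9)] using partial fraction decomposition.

Cover-up at w=11: α = 4/(11²+9) = 2/65. Coeff matching: β = -2/65, γ = -22/65. Decomposition: (2/65)/(w - 11) - ((2/65)w + 22/65)/(w² + 9). Integrate: linear → ln, quadratic → (1/2)ln + arctan: (2/65) ln|(w - 11)| - (1/65) ln(w² + 9) - (22/195) arctan(w/3) + C


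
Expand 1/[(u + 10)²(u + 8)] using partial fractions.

Cover-up at u=-8: C = 1/(-8 + 10)² = 1/4. Cover-up at u=-10: B = 1/(-10 + 8) = -1/2. Comparing u² coeff: A = -C = -1/4
Result: (-1/4)/(u + 10) - (1/2)/(u + 10)² + (1/4)/(u + 8)


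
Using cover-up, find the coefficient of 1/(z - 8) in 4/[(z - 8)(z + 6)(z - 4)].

Cover (z - 8), set z=8: 4/[(8 + 6)(8 - 4)] = 1/14


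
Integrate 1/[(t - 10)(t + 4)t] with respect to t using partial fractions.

Cover-up: A = 1/140, B = 1/56, C = -1/40. Decomposition: (1/140)/(t - 10) + (1/56)/(t + 4) - (1/40)/t. Integrate each term: (1/140) ln|(t - 10)| + (1/56) ln|(t + 4)| - (1/40) ln|t| + C


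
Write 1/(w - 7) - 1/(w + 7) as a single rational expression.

Common denominator (w - 7)(w + 7). Numerator: 1(w + 7) - 1(w - 7) = (w + 7) - (w - 7) = 14
Result: (14)/[(w - 7)(w + 7)]


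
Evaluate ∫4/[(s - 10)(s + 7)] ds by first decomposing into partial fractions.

Decompose: 4/[(s - 10)(s + 7)] = (4/17)/(s - 10) - (4/17)/(s + 7). Integrate each term: (4/17) ln|(s - 10)| - (4/17) ln|(s + 7)| + C


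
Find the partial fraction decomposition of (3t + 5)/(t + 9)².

(3t + 5) = A(t + 9) + B. At t = -9: B = 3·(-9) + 5 = -22. Coeff of t: A = 3
Result: 3/(t + 9) - 22/(t + 9)²


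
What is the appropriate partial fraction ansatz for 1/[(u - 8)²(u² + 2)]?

Repeated linear + quadratic: A/(u - 8) + B/(u - 8)² + (Cu + D)/(u² + 2)


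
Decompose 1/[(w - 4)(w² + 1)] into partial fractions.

Cover-up at w = 4: A = 1/(4² + 1) = 1/17. Then B = -A = -1/17, C = -A·(0 + 4) = -4/17
Result: (1/17)/(w - 4) - ((1/17)w + 4/17)/(w² + 1)


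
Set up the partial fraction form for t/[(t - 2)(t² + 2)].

Linear + irreducible quadratic: α/(t - 2) + (βt + γ)/(t² + 2)


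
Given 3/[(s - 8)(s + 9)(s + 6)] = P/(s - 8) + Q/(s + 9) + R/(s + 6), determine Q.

Cover-up at s = -9: Q = 3/[(-9 - 8)(-9 + 6)] = 3/[(-17)(-3)] = 3/51 = 1/17


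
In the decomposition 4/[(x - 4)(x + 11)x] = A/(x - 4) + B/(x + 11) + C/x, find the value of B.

Cover-up at x = -11: B = 4/[(-11 - 4)(-11 - 0)] = 4/[(-15)(-11)] = 4/165


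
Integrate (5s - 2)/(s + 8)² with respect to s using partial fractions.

Decompose: α = 5, β = 5·(-8) - 2 = -42, so (5s - 2)/(s + 8)² = 5/(s + 8) - 42/(s + 8)². Integrate: ∫ α/(s + 8) ds = 5 ln|(s + 8)|; ∫ β/(s + 8)² ds = 42/(s + 8). Sum: 5 ln|(s + 8)| + 42/(s + 8) + C


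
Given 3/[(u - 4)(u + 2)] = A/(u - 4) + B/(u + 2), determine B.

Cover-up at u = -2: B = 3/(-2 - 4) = -3/6 = -1/2


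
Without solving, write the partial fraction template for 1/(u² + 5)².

Repeated quadratic factor: (Au + B)/(u² + 5) + (Cu + D)/(u² + 5)²


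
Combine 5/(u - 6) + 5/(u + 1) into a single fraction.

Common denominator (u - 6)(u + 1). Numerator: 5(u + 1) + 5(u - 6) = (5u + 5) + (5u - 30) = 10u - 25
Result: (10u - 25)/[(u - 6)(u + 1)]


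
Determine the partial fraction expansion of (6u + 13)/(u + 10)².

(6u + 13) = α(u + 10) + β. At u = -10: β = 6·(-10) + 13 = -47. Coeff of u: α = 6
Result: 6/(u + 10) - 47/(u + 10)²


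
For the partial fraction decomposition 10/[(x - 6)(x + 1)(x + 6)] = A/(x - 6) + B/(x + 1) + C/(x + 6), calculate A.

Cover-up at x = 6: A = 10/[(6 + 1)(6 + 6)] = 10/[(7)(12)] = 10/84 = 5/42


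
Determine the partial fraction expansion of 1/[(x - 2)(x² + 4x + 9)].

Cover-up at x = 2: α = 1/(2² + 4·2 + 9) = 1/21. Then β = -α = -1/21, γ = -α·(4 + 2) = -2/7
Result: (1/21)/(x - 2) - ((1/21)x + 2/7)/(x² + 4x + 9)


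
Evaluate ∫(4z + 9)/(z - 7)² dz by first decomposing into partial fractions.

Decompose: α = 4, β = 4·7 + 9 = 37, so (4z + 9)/(z - 7)² = 4/(z - 7) + 37/(z - 7)². Integrate: ∫ α/(z - 7) dz = 4 ln|(z - 7)|; ∫ β/(z - 7)² dz = -37/(z - 7). Sum: 4 ln|(z - 7)| - 37/(z - 7) + C


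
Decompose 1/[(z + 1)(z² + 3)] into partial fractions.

Cover-up at z = -1: A = 1/((-1)² + 3) = 1/4. Then B = -A = -1/4, C = -A·(0 - 1) = 1/4
Result: (1/4)/(z + 1) - ((1/4)z - 1/4)/(z² + 3)


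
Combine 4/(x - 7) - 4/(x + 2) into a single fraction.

Common denominator (x - 7)(x + 2). Numerator: 4(x + 2) - 4(x - 7) = (4x + 8) - (4x - 28) = 36
Result: (36)/[(x - 7)(x + 2)]


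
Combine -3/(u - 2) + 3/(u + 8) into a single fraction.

Common denominator (u - 2)(u + 8). Numerator: -3(u + 8) + 3(u - 2) = (-3u - 24) + (3u - 6) = -30
Result: (-30)/[(u - 2)(u + 8)]


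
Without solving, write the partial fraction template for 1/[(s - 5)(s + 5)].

Distinct linear factors: P/(s - 5) + Q/(s + 5)


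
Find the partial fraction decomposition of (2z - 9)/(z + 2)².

(2z - 9) = P(z + 2) + Q. At z = -2: Q = 2·(-2) - 9 = -13. Coeff of z: P = 2
Result: 2/(z + 2) - 13/(z + 2)²


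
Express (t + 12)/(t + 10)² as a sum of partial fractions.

(t + 12) = P(t + 10) + Q. At t = -10: Q = 1·(-10) + 12 = 2. Coeff of t: P = 1
Result: 1/(t + 10) + 2/(t + 10)²


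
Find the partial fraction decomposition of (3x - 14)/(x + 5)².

(3x - 14) = P(x + 5) + Q. At x = -5: Q = 3·(-5) - 14 = -29. Coeff of x: P = 3
Result: 3/(x + 5) - 29/(x + 5)²


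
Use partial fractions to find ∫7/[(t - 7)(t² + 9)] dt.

Cover-up at t=7: P = 7/(7²+9) = 7/58. Coeff matching: Q = -7/58, R = -49/58. Decomposition: (7/58)/(t - 7) - ((7/58)t + 49/58)/(t² + 9). Integrate: linear → ln, quadratic → (1/2)ln + arctan: (7/58) ln|(t - 7)| - (7/116) ln(t² + 9) - (49/174) arctan(t/3) + C


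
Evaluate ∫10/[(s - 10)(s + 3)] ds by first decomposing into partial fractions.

Decompose: 10/[(s - 10)(s + 3)] = (10/13)/(s - 10) - (10/13)/(s + 3). Integrate each term: (10/13) ln|(s - 10)| - (10/13) ln|(s + 3)| + C


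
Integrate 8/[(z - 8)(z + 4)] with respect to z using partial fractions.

Decompose: 8/[(z - 8)(z + 4)] = (2/3)/(z - 8) - (2/3)/(z + 4). Integrate each term: (2/3) ln|(z - 8)| - (2/3) ln|(z + 4)| + C


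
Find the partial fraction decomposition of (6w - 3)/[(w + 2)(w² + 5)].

At w=-2: A = (6·(-2) - 3)/((-2)² + 5) = -5/3. B = -A = 5/3, C = 6 - (-2)·A = 8/3
Result: (-5/3)/(w + 2) + ((5/3)w + 8/3)/(w² + 5)


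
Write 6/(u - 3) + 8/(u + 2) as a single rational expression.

Common denominator (u - 3)(u + 2). Numerator: 6(u + 2) + 8(u - 3) = (6u + 12) + (8u - 24) = 14u - 12
Result: (14u - 12)/[(u - 3)(u + 2)]


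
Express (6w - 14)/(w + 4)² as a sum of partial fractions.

(6w - 14) = P(w + 4) + Q. At w = -4: Q = 6·(-4) - 14 = -38. Coeff of w: P = 6
Result: 6/(w + 4) - 38/(w + 4)²


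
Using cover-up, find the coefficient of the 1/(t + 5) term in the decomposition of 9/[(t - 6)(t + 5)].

Cover (t + 5), set t=-5: 9/((t - 6) at t=-5) = 9/(-11) = -9/11


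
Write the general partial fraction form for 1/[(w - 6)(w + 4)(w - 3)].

Three distinct linear factors: α/(w - 6) + β/(w + 4) + γ/(w - 3)


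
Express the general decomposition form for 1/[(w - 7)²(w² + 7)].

Repeated linear + quadratic: P/(w - 7) + Q/(w - 7)² + (Rw + S)/(w² + 7)


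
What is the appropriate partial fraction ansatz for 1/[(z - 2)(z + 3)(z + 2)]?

Three distinct linear factors: A/(z - 2) + B/(z + 3) + C/(z + 2)


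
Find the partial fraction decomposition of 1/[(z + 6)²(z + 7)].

Cover-up at z=-7: γ = 1/(-7 + 6)² = 1. Cover-up at z=-6: β = 1/(-6 + 7) = 1. Comparing z² coeff: α = -γ = -1
Result: -1/(z + 6) + 1/(z + 6)² + 1/(z + 7)


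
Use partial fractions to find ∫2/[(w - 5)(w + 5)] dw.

Decompose: 2/[(w - 5)(w + 5)] = (1/5)/(w - 5) - (1/5)/(w + 5). Integrate each term: (1/5) ln|(w - 5)| - (1/5) ln|(w + 5)| + C


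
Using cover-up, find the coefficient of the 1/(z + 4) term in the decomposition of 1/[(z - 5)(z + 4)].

Cover (z + 4), set z=-4: 1/((z - 5) at z=-4) = 1/(-9) = -1/9


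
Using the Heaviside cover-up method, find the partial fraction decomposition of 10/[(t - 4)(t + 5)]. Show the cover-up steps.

Cover (t - 4): set t=4, get P = 10/(4 + 5) = 10/9. Cover (t + 5): set t=-5, get Q = 10/(-5 - 4) = -10/9.
Result: (10/9)/(t - 4) - (10/9)/(t + 5)


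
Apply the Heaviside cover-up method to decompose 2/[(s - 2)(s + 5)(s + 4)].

Cover (s - 2), s=2: α = 2/[(2 + 5)(2 + 4)] = 1/21. Cover (s + 5), s=-5: β = 2/[(-5 - 2)(-5 + 4)] = 2/7. Cover (s + 4), s=-4: γ = 2/[(-4 - 2)(-4 + 5)] = -1/3.
Result: (1/21)/(s - 2) + (2/7)/(s + 5) - (1/3)/(s + 4)


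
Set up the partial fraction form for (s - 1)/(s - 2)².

Repeated linear factor: A/(s - 2) + B/(s - 2)²


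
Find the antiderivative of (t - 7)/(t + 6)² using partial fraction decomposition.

Decompose: P = 1, Q = 1·(-6) - 7 = -13, so (t - 7)/(t + 6)² = 1/(t + 6) - 13/(t + 6)². Integrate: ∫ P/(t + 6) dt = ln|(t + 6)|; ∫ Q/(t + 6)² dt = 13/(t + 6). Sum: ln|(t + 6)| + 13/(t + 6) + C


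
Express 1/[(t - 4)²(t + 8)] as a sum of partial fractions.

Cover-up at t=-8: γ = 1/(-8 - 4)² = 1/144. Cover-up at t=4: β = 1/(4 + 8) = 1/12. Comparing t² coeff: α = -γ = -1/144
Result: (-1/144)/(t - 4) + (1/12)/(t - 4)² + (1/144)/(t + 8)


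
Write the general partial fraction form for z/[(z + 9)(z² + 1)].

Linear + irreducible quadratic: α/(z + 9) + (βz + γ)/(z² + 1)


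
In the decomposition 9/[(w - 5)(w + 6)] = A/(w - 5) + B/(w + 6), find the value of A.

Cover-up at w = 5: A = 9/(5 + 6) = 9/11


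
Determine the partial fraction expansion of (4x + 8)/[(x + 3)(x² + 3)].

At x=-3: P = (4·(-3) + 8)/((-3)² + 3) = -1/3. Q = -P = 1/3, R = 4 - (-3)·P = 3
Result: (-1/3)/(x + 3) + ((1/3)x + 3)/(x² + 3)


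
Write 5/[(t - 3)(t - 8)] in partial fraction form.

5/(t - 3)(t - 8) = A/(t - 3) + B/(t - 8). A = 5/(3 - 8) = -1, B = 5/(8 - 3) = 1
Result: -1/(t - 3) + 1/(t - 8)


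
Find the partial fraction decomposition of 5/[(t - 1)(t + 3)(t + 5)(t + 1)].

Using Heaviside cover-up: (5/48)/(t - 1) + (5/16)/(t + 3) - (5/48)/(t + 5) - (5/16)/(t + 1)


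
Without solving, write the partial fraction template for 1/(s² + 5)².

Repeated quadratic factor: (αs + β)/(s² + 5) + (γs + δ)/(s² + 5)²


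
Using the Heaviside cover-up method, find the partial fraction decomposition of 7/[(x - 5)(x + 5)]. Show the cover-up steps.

Cover (x - 5): set x=5, get P = 7/(5 + 5) = 7/10. Cover (x + 5): set x=-5, get Q = 7/(-5 - 5) = -7/10.
Result: (7/10)/(x - 5) - (7/10)/(x + 5)


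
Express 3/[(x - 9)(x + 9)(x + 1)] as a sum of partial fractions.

Using cover-up method: α = 1/60, β = 1/48, γ = -3/80
Result: (1/60)/(x - 9) + (1/48)/(x + 9) - (3/80)/(x + 1)


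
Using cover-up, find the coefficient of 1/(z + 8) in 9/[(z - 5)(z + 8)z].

Cover (z + 8), set z=-8: 9/[(-8 - 5)(-8 - 0)] = 9/104


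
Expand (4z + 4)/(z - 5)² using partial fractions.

(4z + 4) = A(z - 5) + B. At z = 5: B = 4·5 + 4 = 24. Coeff of z: A = 4
Result: 4/(z - 5) + 24/(z - 5)²


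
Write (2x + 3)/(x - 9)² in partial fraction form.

(2x + 3) = A(x - 9) + B. At x = 9: B = 2·9 + 3 = 21. Coeff of x: A = 2
Result: 2/(x - 9) + 21/(x - 9)²


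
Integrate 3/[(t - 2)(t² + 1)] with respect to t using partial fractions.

Cover-up at t=2: A = 3/(2²+1) = 3/5. Coeff matching: B = -3/5, C = -6/5. Decomposition: (3/5)/(t - 2) - ((3/5)t + 6/5)/(t² + 1). Integrate: linear → ln, quadratic → (1/2)ln + arctan: (3/5) ln|(t - 2)| - (3/10) ln(t² + 1) - (6/5) arctan(t) + C


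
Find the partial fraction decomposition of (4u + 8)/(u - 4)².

(4u + 8) = α(u - 4) + β. At u = 4: β = 4·4 + 8 = 24. Coeff of u: α = 4
Result: 4/(u - 4) + 24/(u - 4)²


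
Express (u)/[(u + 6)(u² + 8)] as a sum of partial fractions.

At u=-6: A = (1·(-6) + 0)/((-6)² + 8) = -3/22. B = -A = 3/22, C = 1 - (-6)·A = 2/11
Result: (-3/22)/(u + 6) + ((3/22)u + 2/11)/(u² + 8)


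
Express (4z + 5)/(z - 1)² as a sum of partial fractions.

(4z + 5) = α(z - 1) + β. At z = 1: β = 4·1 + 5 = 9. Coeff of z: α = 4
Result: 4/(z - 1) + 9/(z - 1)²


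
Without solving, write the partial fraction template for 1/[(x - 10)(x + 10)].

Distinct linear factors: P/(x - 10) + Q/(x + 10)


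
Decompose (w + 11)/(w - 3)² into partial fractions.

(w + 11) = A(w - 3) + B. At w = 3: B = 1·3 + 11 = 14. Coeff of w: A = 1
Result: 1/(w - 3) + 14/(w - 3)²


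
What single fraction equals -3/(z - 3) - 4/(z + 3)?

Common denominator (z - 3)(z + 3). Numerator: -3(z + 3) - 4(z - 3) = (-3z - 9) - (4z - 12) = -7z + 3
Result: (-7z + 3)/[(z - 3)(z + 3)]


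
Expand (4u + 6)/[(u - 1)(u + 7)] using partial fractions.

At u=1: A = (4·1 + 6)/(1 + 7) = 5/4. At u=-7: B = (4·(-7) + 6)/(-7 - 1) = 11/4
Result: (5/4)/(u - 1) + (11/4)/(u + 7)


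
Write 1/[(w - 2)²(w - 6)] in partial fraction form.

Cover-up at w=6: γ = 1/(6 - 2)² = 1/16. Cover-up at w=2: β = 1/(2 - 6) = -1/4. Comparing w² coeff: α = -γ = -1/16
Result: (-1/16)/(w - 2) - (1/4)/(w - 2)² + (1/16)/(w - 6)


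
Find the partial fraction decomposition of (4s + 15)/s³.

(4s + 15) = As² + Bs + C. At s = 0: C = 4·0 + 15 = 15. Coefficients: A = 0, B = 4
Result: 4/s² + 15/s³


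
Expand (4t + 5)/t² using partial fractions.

(4t + 5) = Pt + Q. At t = 0: Q = 4·0 + 5 = 5. Coeff of t: P = 4
Result: 4/t + 5/t²


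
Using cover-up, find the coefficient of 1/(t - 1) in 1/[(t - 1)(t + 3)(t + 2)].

Cover (t - 1), set t=1: 1/[(1 + 3)(1 + 2)] = 1/12


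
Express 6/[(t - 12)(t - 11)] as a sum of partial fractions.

6/(t - 12)(t - 11) = α/(t - 12) + β/(t - 11). α = 6/(12 - 11) = 6, β = 6/(11 - 12) = -6
Result: 6/(t - 12) - 6/(t - 11)


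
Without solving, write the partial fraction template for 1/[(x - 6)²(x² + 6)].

Repeated linear + quadratic: α/(x - 6) + β/(x - 6)² + (γx + δ)/(x² + 6)


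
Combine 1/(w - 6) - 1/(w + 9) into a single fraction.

Common denominator (w - 6)(w + 9). Numerator: 1(w + 9) - 1(w - 6) = (w + 9) - (w - 6) = 15
Result: (15)/[(w - 6)(w + 9)]


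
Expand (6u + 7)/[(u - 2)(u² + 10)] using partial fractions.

At u=2: P = (6·2 + 7)/(2² + 10) = 19/14. Q = -P = -19/14, R = 6 - 2·P = 23/7
Result: (19/14)/(u - 2) - ((19/14)u - 23/7)/(u² + 10)


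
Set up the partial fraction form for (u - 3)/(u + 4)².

Repeated linear factor: α/(u + 4) + β/(u + 4)²


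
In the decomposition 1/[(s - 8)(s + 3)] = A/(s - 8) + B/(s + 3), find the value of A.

Cover-up at s = 8: A = 1/(8 + 3) = 1/11


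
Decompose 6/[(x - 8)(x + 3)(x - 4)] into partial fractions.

Using cover-up method: A = 3/22, B = 6/77, C = -3/14
Result: (3/22)/(x - 8) + (6/77)/(x + 3) - (3/14)/(x - 4)


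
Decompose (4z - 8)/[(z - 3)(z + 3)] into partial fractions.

At z=3: α = (4·3 - 8)/(3 + 3) = 2/3. At z=-3: β = (4·(-3) - 8)/(-3 - 3) = 10/3
Result: (2/3)/(z - 3) + (10/3)/(z + 3)


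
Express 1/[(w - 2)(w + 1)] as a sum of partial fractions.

1/(w - 2)(w + 1) = A/(w - 2) + B/(w + 1). A = 1/(2 + 1) = 1/3, B = 1/(-1 - 2) = -1/3
Result: (1/3)/(w - 2) - (1/3)/(w + 1)


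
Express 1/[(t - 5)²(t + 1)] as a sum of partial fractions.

Cover-up at t=-1: γ = 1/(-1 - 5)² = 1/36. Cover-up at t=5: β = 1/(5 + 1) = 1/6. Comparing t² coeff: α = -γ = -1/36
Result: (-1/36)/(t - 5) + (1/6)/(t - 5)² + (1/36)/(t + 1)


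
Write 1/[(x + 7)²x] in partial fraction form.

Cover-up at x=0: C = 1/(0 + 7)² = 1/49. Cover-up at x=-7: B = 1/(-7 - 0) = -1/7. Comparing x² coeff: A = -C = -1/49
Result: (-1/49)/(x + 7) - (1/7)/(x + 7)² + (1/49)/x


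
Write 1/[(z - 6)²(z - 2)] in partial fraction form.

Cover-up at z=2: R = 1/(2 - 6)² = 1/16. Cover-up at z=6: Q = 1/(6 - 2) = 1/4. Comparing z² coeff: P = -R = -1/16
Result: (-1/16)/(z - 6) + (1/4)/(z - 6)² + (1/16)/(z - 2)


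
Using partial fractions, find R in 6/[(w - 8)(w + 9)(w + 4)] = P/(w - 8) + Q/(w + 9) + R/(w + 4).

Cover-up at w = -4: R = 6/[(-4 - 8)(-4 + 9)] = 6/[(-12)(5)] = -6/60 = -1/10


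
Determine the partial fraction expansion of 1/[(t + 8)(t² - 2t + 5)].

Cover-up at t = -8: A = 1/((-8)² - 2·(-8) + 5) = 1/85. Then B = -A = -1/85, C = -A·(-2 - 8) = 2/17
Result: (1/85)/(t + 8) - ((1/85)t - 2/17)/(t² - 2t + 5)


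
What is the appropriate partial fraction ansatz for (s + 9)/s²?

Repeated linear factor: α/s + β/s²


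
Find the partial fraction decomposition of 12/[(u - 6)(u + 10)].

12/(u - 6)(u + 10) = α/(u - 6) + β/(u + 10). α = 12/(6 + 10) = 3/4, β = 12/(-10 - 6) = -3/4
Result: (3/4)/(u - 6) - (3/4)/(u + 10)


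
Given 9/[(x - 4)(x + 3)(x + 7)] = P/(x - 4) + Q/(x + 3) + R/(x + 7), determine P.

Cover-up at x = 4: P = 9/[(4 + 3)(4 + 7)] = 9/[(7)(11)] = 9/77


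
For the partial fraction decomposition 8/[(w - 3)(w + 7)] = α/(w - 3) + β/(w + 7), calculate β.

Cover-up at w = -7: β = 8/(-7 - 3) = -8/10 = -4/5


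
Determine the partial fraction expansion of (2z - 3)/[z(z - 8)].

At z=0: P = (2·0 - 3)/(0 - 8) = 3/8. At z=8: Q = (2·8 - 3)/(8 - 0) = 13/8
Result: (3/8)/z + (13/8)/(z - 8)


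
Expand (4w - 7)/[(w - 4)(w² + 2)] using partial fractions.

At w=4: A = (4·4 - 7)/(4² + 2) = 1/2. B = -A = -1/2, C = 4 - 4·A = 2
Result: (1/2)/(w - 4) - ((1/2)w - 2)/(w² + 2)


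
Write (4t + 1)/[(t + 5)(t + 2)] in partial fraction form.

At t=-5: A = (4·(-5) + 1)/(-5 + 2) = 19/3. At t=-2: B = (4·(-2) + 1)/(-2 + 5) = -7/3
Result: (19/3)/(t + 5) - (7/3)/(t + 2)


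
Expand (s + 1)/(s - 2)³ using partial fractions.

(s + 1) = A(s - 2)² + B(s - 2) + C. At s = 2: C = 1·2 + 1 = 3. Coefficients: A = 0, B = 1
Result: 1/(s - 2)² + 3/(s - 2)³


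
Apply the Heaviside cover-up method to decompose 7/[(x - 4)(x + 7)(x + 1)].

Cover (x - 4), x=4: α = 7/[(4 + 7)(4 + 1)] = 7/55. Cover (x + 7), x=-7: β = 7/[(-7 - 4)(-7 + 1)] = 7/66. Cover (x + 1), x=-1: γ = 7/[(-1 - 4)(-1 + 7)] = -7/30.
Result: (7/55)/(x - 4) + (7/66)/(x + 7) - (7/30)/(x + 1)


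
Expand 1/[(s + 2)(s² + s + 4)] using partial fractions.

Cover-up at s = -2: α = 1/((-2)² + 1·(-2) + 4) = 1/6. Then β = -α = -1/6, γ = -α·(1 - 2) = 1/6
Result: (1/6)/(s + 2) - ((1/6)s - 1/6)/(s² + s + 4)


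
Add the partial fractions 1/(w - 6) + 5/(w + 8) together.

Common denominator (w - 6)(w + 8). Numerator: 1(w + 8) + 5(w - 6) = (w + 8) + (5w - 30) = 6w - 22
Result: (6w - 22)/[(w - 6)(w + 8)]


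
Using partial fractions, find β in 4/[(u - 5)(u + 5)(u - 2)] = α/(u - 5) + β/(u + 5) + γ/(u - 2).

Cover-up at u = -5: β = 4/[(-5 - 5)(-5 - 2)] = 4/[(-10)(-7)] = 4/70 = 2/35


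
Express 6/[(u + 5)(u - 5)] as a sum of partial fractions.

6/(u + 5)(u - 5) = A/(u + 5) + B/(u - 5). A = 6/(-5 - 5) = -3/5, B = 6/(5 + 5) = 3/5
Result: (-3/5)/(u + 5) + (3/5)/(u - 5)


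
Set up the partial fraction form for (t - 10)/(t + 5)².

Repeated linear factor: α/(t + 5) + β/(t + 5)²


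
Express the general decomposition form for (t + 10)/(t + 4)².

Repeated linear factor: A/(t + 4) + B/(t + 4)²


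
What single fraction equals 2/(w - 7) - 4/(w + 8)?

Common denominator (w - 7)(w + 8). Numerator: 2(w + 8) - 4(w - 7) = (2w + 16) - (4w - 28) = -2w + 44
Result: (-2w + 44)/[(w - 7)(w + 8)]


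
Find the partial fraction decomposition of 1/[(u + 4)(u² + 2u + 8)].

Cover-up at u = -4: α = 1/((-4)² + 2·(-4) + 8) = 1/16. Then β = -α = -1/16, γ = -α·(2 - 4) = 1/8
Result: (1/16)/(u + 4) - ((1/16)u - 1/8)/(u² + 2u + 8)


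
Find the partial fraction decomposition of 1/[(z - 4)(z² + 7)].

Cover-up at z = 4: α = 1/(4² + 7) = 1/23. Then β = -α = -1/23, γ = -α·(0 + 4) = -4/23
Result: (1/23)/(z - 4) - ((1/23)z + 4/23)/(z² + 7)


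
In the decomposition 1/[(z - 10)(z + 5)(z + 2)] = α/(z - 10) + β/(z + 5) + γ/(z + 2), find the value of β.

Cover-up at z = -5: β = 1/[(-5 - 10)(-5 + 2)] = 1/[(-15)(-3)] = 1/45


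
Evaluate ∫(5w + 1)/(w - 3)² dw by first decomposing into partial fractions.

Decompose: P = 5, Q = 5·3 + 1 = 16, so (5w + 1)/(w - 3)² = 5/(w - 3) + 16/(w - 3)². Integrate: ∫ P/(w - 3) dw = 5 ln|(w - 3)|; ∫ Q/(w - 3)² dw = -16/(w - 3). Sum: 5 ln|(w - 3)| - 16/(w - 3) + C


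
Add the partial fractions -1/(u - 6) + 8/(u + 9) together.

Common denominator (u - 6)(u + 9). Numerator: -1(u + 9) + 8(u - 6) = (-u - 9) + (8u - 48) = 7u - 57
Result: (7u - 57)/[(u - 6)(u + 9)]


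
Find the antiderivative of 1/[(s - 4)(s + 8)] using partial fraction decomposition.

Decompose: 1/[(s - 4)(s + 8)] = (1/12)/(s - 4) - (1/12)/(s + 8). Integrate each term: (1/12) ln|(s - 4)| - (1/12) ln|(s + 8)| + C


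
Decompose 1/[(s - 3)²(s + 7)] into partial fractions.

Cover-up at s=-7: R = 1/(-7 - 3)² = 1/100. Cover-up at s=3: Q = 1/(3 + 7) = 1/10. Comparing s² coeff: P = -R = -1/100
Result: (-1/100)/(s - 3) + (1/10)/(s - 3)² + (1/100)/(s + 7)


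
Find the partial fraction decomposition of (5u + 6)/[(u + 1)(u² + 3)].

At u=-1: P = (5·(-1) + 6)/((-1)² + 3) = 1/4. Q = -P = -1/4, R = 5 - (-1)·P = 21/4
Result: (1/4)/(u + 1) - ((1/4)u - 21/4)/(u² + 3)


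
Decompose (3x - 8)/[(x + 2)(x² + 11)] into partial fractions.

At x=-2: A = (3·(-2) - 8)/((-2)² + 11) = -14/15. B = -A = 14/15, C = 3 - (-2)·A = 17/15
Result: (-14/15)/(x + 2) + ((14/15)x + 17/15)/(x² + 11)


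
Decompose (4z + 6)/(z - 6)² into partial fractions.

(4z + 6) = A(z - 6) + B. At z = 6: B = 4·6 + 6 = 30. Coeff of z: A = 4
Result: 4/(z - 6) + 30/(z - 6)²


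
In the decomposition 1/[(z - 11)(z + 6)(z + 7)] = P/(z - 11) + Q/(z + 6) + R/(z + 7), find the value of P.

Cover-up at z = 11: P = 1/[(11 + 6)(11 + 7)] = 1/[(17)(18)] = 1/306


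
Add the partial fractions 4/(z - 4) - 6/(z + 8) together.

Common denominator (z - 4)(z + 8). Numerator: 4(z + 8) - 6(z - 4) = (4z + 32) - (6z - 24) = -2z + 56
Result: (-2z + 56)/[(z - 4)(z + 8)]


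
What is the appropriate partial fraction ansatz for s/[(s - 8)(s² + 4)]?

Linear + irreducible quadratic: α/(s - 8) + (βs + γ)/(s² + 4)


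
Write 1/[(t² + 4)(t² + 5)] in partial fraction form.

Coefficient matching gives α = γ = 0, β = 1/(5-4) = 1, δ = -β = -1
Result: 1/(t² + 4) - 1/(t² + 5)


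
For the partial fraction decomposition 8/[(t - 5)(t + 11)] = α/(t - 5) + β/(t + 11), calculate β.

Cover-up at t = -11: β = 8/(-11 - 5) = -8/16 = -1/2


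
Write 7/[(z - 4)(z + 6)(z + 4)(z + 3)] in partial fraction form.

Using Heaviside cover-up: (1/80)/(z - 4) - (7/60)/(z + 6) + (7/16)/(z + 4) - (1/3)/(z + 3)


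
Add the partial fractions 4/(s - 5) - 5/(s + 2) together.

Common denominator (s - 5)(s + 2). Numerator: 4(s + 2) - 5(s - 5) = (4s + 8) - (5s - 25) = -s + 33
Result: (-s + 33)/[(s - 5)(s + 2)]


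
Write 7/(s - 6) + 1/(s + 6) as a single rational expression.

Common denominator (s - 6)(s + 6). Numerator: 7(s + 6) + 1(s - 6) = (7s + 42) + (s - 6) = 8s + 36
Result: (8s + 36)/[(s - 6)(s + 6)]


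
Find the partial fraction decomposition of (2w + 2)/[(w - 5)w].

At w=5: A = (2·5 + 2)/(5 - 0) = 12/5. At w=0: B = (2·0 + 2)/(0 - 5) = -2/5
Result: (12/5)/(w - 5) - (2/5)/w


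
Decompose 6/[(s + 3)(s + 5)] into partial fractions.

6/(s + 3)(s + 5) = A/(s + 3) + B/(s + 5). A = 6/(-3 + 5) = 3, B = 6/(-5 + 3) = -3
Result: 3/(s + 3) - 3/(s + 5)


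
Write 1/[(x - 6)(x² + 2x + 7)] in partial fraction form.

Cover-up at x = 6: A = 1/(6² + 2·6 + 7) = 1/55. Then B = -A = -1/55, C = -A·(2 + 6) = -8/55
Result: (1/55)/(x - 6) - ((1/55)x + 8/55)/(x² + 2x + 7)


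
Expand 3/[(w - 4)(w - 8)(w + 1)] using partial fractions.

Using cover-up method: α = -3/20, β = 1/12, γ = 1/15
Result: (-3/20)/(w - 4) + (1/12)/(w - 8) + (1/15)/(w + 1)


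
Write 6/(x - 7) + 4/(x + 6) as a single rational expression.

Common denominator (x - 7)(x + 6). Numerator: 6(x + 6) + 4(x - 7) = (6x + 36) + (4x - 28) = 10x + 8
Result: (10x + 8)/[(x - 7)(x + 6)]


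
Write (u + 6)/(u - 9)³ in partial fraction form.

(u + 6) = P(u - 9)² + Q(u - 9) + R. At u = 9: R = 1·9 + 6 = 15. Coefficients: P = 0, Q = 1
Result: 1/(u - 9)² + 15/(u - 9)³


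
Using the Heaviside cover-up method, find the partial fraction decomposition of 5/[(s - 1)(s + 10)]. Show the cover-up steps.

Cover (s - 1): set s=1, get α = 5/(1 + 10) = 5/11. Cover (s + 10): set s=-10, get β = 5/(-10 - 1) = -5/11.
Result: (5/11)/(s - 1) - (5/11)/(s + 10)


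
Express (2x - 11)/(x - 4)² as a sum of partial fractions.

(2x - 11) = A(x - 4) + B. At x = 4: B = 2·4 - 11 = -3. Coeff of x: A = 2
Result: 2/(x - 4) - 3/(x - 4)²


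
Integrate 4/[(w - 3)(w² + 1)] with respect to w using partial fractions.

Cover-up at w=3: A = 4/(3²+1) = 2/5. Coeff matching: B = -2/5, C = -6/5. Decomposition: (2/5)/(w - 3) - ((2/5)w + 6/5)/(w² + 1). Integrate: linear → ln, quadratic → (1/2)ln + arctan: (2/5) ln|(w - 3)| - (1/5) ln(w² + 1) - (6/5) arctan(w) + C


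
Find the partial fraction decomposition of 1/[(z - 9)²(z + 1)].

Cover-up at z=-1: γ = 1/(-1 - 9)² = 1/100. Cover-up at z=9: β = 1/(9 + 1) = 1/10. Comparing z² coeff: α = -γ = -1/100
Result: (-1/100)/(z - 9) + (1/10)/(z - 9)² + (1/100)/(z + 1)


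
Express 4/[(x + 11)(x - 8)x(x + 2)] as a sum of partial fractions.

Using Heaviside cover-up: (-4/1881)/(x + 11) + (1/380)/(x - 8) - (1/44)/x + (1/45)/(x + 2)


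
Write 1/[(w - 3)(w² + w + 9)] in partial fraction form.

Cover-up at w = 3: P = 1/(3² + 1·3 + 9) = 1/21. Then Q = -P = -1/21, R = -P·(1 + 3) = -4/21
Result: (1/21)/(w - 3) - ((1/21)w + 4/21)/(w² + w + 9)


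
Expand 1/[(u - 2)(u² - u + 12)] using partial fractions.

Cover-up at u = 2: A = 1/(2² - 1·2 + 12) = 1/14. Then B = -A = -1/14, C = -A·(-1 + 2) = -1/14
Result: (1/14)/(u - 2) - ((1/14)u + 1/14)/(u² - u + 12)


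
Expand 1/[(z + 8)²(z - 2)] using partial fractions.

Cover-up at z=2: γ = 1/(2 + 8)² = 1/100. Cover-up at z=-8: β = 1/(-8 - 2) = -1/10. Comparing z² coeff: α = -γ = -1/100
Result: (-1/100)/(z + 8) - (1/10)/(z + 8)² + (1/100)/(z - 2)


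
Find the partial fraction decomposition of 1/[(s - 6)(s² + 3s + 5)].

Cover-up at s = 6: P = 1/(6² + 3·6 + 5) = 1/59. Then Q = -P = -1/59, R = -P·(3 + 6) = -9/59
Result: (1/59)/(s - 6) - ((1/59)s + 9/59)/(s² + 3s + 5)


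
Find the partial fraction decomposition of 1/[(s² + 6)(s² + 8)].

Coefficient matching gives α = γ = 0, β = 1/(8-6) = 1/2, δ = -β = -1/2
Result: (1/2)/(s² + 6) - (1/2)/(s² + 8)


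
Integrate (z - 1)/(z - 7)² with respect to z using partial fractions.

Decompose: P = 1, Q = 1·7 - 1 = 6, so (z - 1)/(z - 7)² = 1/(z - 7) + 6/(z - 7)². Integrate: ∫ P/(z - 7) dz = ln|(z - 7)|; ∫ Q/(z - 7)² dz = -6/(z - 7). Sum: ln|(z - 7)| - 6/(z - 7) + C


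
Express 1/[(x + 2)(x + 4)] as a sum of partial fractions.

1/(x + 2)(x + 4) = α/(x + 2) + β/(x + 4). α = 1/(-2 + 4) = 1/2, β = 1/(-4 + 2) = -1/2
Result: (1/2)/(x + 2) - (1/2)/(x + 4)


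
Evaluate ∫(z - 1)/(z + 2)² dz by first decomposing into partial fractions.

Decompose: A = 1, B = 1·(-2) - 1 = -3, so (z - 1)/(z + 2)² = 1/(z + 2) - 3/(z + 2)². Integrate: ∫ A/(z + 2) dz = ln|(z + 2)|; ∫ B/(z + 2)² dz = 3/(z + 2). Sum: ln|(z + 2)| + 3/(z + 2) + C


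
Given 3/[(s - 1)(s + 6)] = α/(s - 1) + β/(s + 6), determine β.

Cover-up at s = -6: β = 3/(-6 - 1) = -3/7


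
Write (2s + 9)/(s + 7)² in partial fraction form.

(2s + 9) = A(s + 7) + B. At s = -7: B = 2·(-7) + 9 = -5. Coeff of s: A = 2
Result: 2/(s + 7) - 5/(s + 7)²


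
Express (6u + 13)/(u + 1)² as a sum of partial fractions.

(6u + 13) = α(u + 1) + β. At u = -1: β = 6·(-1) + 13 = 7. Coeff of u: α = 6
Result: 6/(u + 1) + 7/(u + 1)²


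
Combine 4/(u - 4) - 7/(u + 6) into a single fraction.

Common denominator (u - 4)(u + 6). Numerator: 4(u + 6) - 7(u - 4) = (4u + 24) - (7u - 28) = -3u + 52
Result: (-3u + 52)/[(u - 4)(u + 6)]


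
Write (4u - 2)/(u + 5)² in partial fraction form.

(4u - 2) = A(u + 5) + B. At u = -5: B = 4·(-5) - 2 = -22. Coeff of u: A = 4
Result: 4/(u + 5) - 22/(u + 5)²


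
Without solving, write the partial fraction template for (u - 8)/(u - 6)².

Repeated linear factor: P/(u - 6) + Q/(u - 6)²


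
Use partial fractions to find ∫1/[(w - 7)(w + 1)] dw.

Decompose: 1/[(w - 7)(w + 1)] = (1/8)/(w - 7) - (1/8)/(w + 1). Integrate each term: (1/8) ln|(w - 7)| - (1/8) ln|(w + 1)| + C


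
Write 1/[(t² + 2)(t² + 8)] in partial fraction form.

Coefficient matching gives A = C = 0, B = 1/(8-2) = 1/6, D = -B = -1/6
Result: (1/6)/(t² + 2) - (1/6)/(t² + 8)


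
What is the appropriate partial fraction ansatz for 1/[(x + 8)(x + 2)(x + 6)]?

Three distinct linear factors: A/(x + 8) + B/(x + 2) + C/(x + 6)


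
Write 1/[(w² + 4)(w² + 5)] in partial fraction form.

Coefficient matching gives A = C = 0, B = 1/(5-4) = 1, D = -B = -1
Result: 1/(w² + 4) - 1/(w² + 5)


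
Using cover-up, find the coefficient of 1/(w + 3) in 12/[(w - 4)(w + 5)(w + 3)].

Cover (w + 3), set w=-3: 12/[(-3 - 4)(-3 + 5)] = -6/7


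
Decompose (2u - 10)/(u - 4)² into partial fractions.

(2u - 10) = α(u - 4) + β. At u = 4: β = 2·4 - 10 = -2. Coeff of u: α = 2
Result: 2/(u - 4) - 2/(u - 4)²


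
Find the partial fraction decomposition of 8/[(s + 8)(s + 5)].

8/(s + 8)(s + 5) = P/(s + 8) + Q/(s + 5). P = 8/(-8 + 5) = -8/3, Q = 8/(-5 + 8) = 8/3
Result: (-8/3)/(s + 8) + (8/3)/(s + 5)


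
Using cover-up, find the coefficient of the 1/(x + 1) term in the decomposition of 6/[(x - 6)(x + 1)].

Cover (x + 1), set x=-1: 6/((x - 6) at x=-1) = 6/(-7) = -6/7


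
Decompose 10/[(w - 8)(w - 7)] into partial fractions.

10/(w - 8)(w - 7) = α/(w - 8) + β/(w - 7). α = 10/(8 - 7) = 10, β = 10/(7 - 8) = -10
Result: 10/(w - 8) - 10/(w - 7)


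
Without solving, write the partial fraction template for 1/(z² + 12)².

Repeated quadratic factor: (Az + B)/(z² + 12) + (Cz + D)/(z² + 12)²
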